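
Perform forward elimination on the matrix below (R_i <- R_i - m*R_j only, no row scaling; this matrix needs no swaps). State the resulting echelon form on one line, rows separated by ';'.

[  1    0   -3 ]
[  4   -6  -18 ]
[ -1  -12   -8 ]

REF = [1 0 -3; 0 -6 -6; 0 0 1]

Forward elimination:
R2 <- R2 - (4)*R1:  [  0  -6  -6 ]
R3 <- R3 - (-1)*R1:  [   0  -12  -11 ]
R3 <- R3 - (2)*R2:  [ 0  0  1 ]
Row echelon form:
[ 1   0  -3 ]
[ 0  -6  -6 ]
[ 0   0   1 ]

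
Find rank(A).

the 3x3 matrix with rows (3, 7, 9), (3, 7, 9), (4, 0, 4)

Row reduction:
R2 <- R2 - (1)*R1:  [ 0  0  0 ]
R3 <- R3 - (4/3)*R1:  [     0  -28/3     -8 ]
R2 <-> R3   (pivot in column 2 was zero)
[ 3      7   9 ]
[ 0  -28/3  -8 ]
[ 0      0   0 ]
Row echelon form:
[ 3      7   9 ]
[ 0  -28/3  -8 ]
[ 0      0   0 ]
Nonzero rows / pivot columns: 2

rank(A) = 2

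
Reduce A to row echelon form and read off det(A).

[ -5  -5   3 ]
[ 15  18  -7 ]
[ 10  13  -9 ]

Forward elimination:
R2 <- R2 - (-3)*R1:  [ 0  3  2 ]
R3 <- R3 - (-2)*R1:  [  0   3  -3 ]
R3 <- R3 - (1)*R2:  [  0   0  -5 ]
Upper-triangular form:
[ -5  -5   3 ]
[  0   3   2 ]
[  0   0  -5 ]
det(A) = (-1)^0 * (-5) * (3) * (-5) = 75  (0 row swaps -> sign +1)

det(A) = 75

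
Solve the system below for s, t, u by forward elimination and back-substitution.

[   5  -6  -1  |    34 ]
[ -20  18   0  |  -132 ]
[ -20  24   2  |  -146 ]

(3, -4, 5)

Forward elimination on [A|b]:
R2 <- R2 - (-4)*R1:  [  0  -6  -4   4 ]
R3 <- R3 - (-4)*R1:  [   0    0   -2  -10 ]
Row echelon form:
[ 5  -6  -1  |   34 ]
[ 0  -6  -4  |    4 ]
[ 0   0  -2  |  -10 ]
Back-substitution:
u = (-10) / -2 = 5
t = (4 - (-4)*(5)) / -6 = -4
s = (34 - (-6)*(-4) - (-1)*(5)) / 5 = 3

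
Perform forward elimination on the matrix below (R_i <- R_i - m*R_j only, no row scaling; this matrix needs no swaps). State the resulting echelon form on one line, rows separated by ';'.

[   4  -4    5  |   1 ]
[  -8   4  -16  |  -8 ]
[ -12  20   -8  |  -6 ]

REF = [4 -4 5 1; 0 -4 -6 -6; 0 0 -5 -15]

Forward elimination:
R2 <- R2 - (-2)*R1:  [  0  -4  -6  -6 ]
R3 <- R3 - (-3)*R1:  [  0   8   7  -3 ]
R3 <- R3 - (-2)*R2:  [   0    0   -5  -15 ]
Row echelon form:
[ 4  -4   5  |    1 ]
[ 0  -4  -6  |   -6 ]
[ 0   0  -5  |  -15 ]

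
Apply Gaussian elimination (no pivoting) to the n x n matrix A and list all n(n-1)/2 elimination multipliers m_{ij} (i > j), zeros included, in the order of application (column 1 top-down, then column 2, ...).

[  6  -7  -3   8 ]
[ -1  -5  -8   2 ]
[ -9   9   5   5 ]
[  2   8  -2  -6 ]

Forward elimination:
R2 <- R2 - (-1/6)*R1:  [     0  -37/6  -17/2   10/3 ]
R3 <- R3 - (-3/2)*R1:  [    0  -3/2   1/2    17 ]
R4 <- R4 - (1/3)*R1:  [     0   31/3     -1  -26/3 ]
R3 <- R3 - (9/37)*R2:  [      0       0   95/37  599/37 ]
R4 <- R4 - (-62/37)*R2:  [       0        0  -564/37  -114/37 ]
R4 <- R4 - (-564/95)*R3:  [       0        0        0  8838/95 ]
Multipliers (in order of application): m_{21} = -1/6, m_{31} = -3/2, m_{41} = 1/3, m_{32} = 9/37, m_{42} = -62/37, m_{43} = -564/95

multipliers: -1/6, -3/2, 1/3, 9/37, -62/37, -564/95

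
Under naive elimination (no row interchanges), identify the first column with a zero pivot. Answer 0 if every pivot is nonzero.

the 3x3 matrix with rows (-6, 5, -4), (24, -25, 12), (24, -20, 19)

Naive forward elimination:
R2 <- R2 - (-4)*R1:  [  0  -5  -4 ]
R3 <- R3 - (-4)*R1:  [ 0  0  3 ]
All pivots nonzero; naive elimination completes without hitting a zero pivot.

first zero-pivot column = 0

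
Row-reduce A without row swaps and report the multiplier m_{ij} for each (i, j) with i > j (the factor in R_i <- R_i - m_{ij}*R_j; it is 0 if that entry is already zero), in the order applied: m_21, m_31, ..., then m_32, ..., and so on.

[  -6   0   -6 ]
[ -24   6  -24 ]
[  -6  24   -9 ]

multipliers: 4, 1, 4

Forward elimination:
R2 <- R2 - (4)*R1:  [ 0  6  0 ]
R3 <- R3 - (1)*R1:  [  0  24  -3 ]
R3 <- R3 - (4)*R2:  [  0   0  -3 ]
Multipliers (in order of application): m_{21} = 4, m_{31} = 1, m_{32} = 4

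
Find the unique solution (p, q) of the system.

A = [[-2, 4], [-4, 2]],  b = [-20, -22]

Forward elimination on [A|b]:
R2 <- R2 - (2)*R1:  [  0  -6  18 ]
Row echelon form:
[ -2   4  |  -20 ]
[  0  -6  |   18 ]
Back-substitution:
q = (18) / -6 = -3
p = (-20 - (4)*(-3)) / -2 = 4

(4, -3)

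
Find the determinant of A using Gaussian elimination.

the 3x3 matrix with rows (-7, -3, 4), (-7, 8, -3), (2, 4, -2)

det(A) = -88

Forward elimination:
R2 <- R2 - (1)*R1:  [  0  11  -7 ]
R3 <- R3 - (-2/7)*R1:  [    0  22/7  -6/7 ]
R3 <- R3 - (2/7)*R2:  [   0    0  8/7 ]
Upper-triangular form:
[ -7  -3    4 ]
[  0  11   -7 ]
[  0   0  8/7 ]
det(A) = (-1)^0 * (-7) * (11) * (8/7) = -88  (0 row swaps -> sign +1)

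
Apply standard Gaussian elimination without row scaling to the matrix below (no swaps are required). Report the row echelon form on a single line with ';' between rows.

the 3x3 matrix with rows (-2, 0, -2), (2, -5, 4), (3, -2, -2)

Forward elimination:
R2 <- R2 - (-1)*R1:  [  0  -5   2 ]
R3 <- R3 - (-3/2)*R1:  [  0  -2  -5 ]
R3 <- R3 - (2/5)*R2:  [     0      0  -29/5 ]
Row echelon form:
[ -2   0     -2 ]
[  0  -5      2 ]
[  0   0  -29/5 ]

REF = [-2 0 -2; 0 -5 2; 0 0 -29/5]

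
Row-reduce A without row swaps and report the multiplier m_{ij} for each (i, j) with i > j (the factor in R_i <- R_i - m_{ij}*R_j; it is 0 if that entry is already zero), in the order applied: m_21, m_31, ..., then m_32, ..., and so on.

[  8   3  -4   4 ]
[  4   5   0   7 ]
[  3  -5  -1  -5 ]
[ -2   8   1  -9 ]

multipliers: 1/2, 3/8, -1/4, -7/4, 5/2, -5/4

Forward elimination:
R2 <- R2 - (1/2)*R1:  [   0  7/2    2    5 ]
R3 <- R3 - (3/8)*R1:  [     0  -49/8    1/2  -13/2 ]
R4 <- R4 - (-1/4)*R1:  [    0  35/4     0    -8 ]
R3 <- R3 - (-7/4)*R2:  [   0    0    4  9/4 ]
R4 <- R4 - (5/2)*R2:  [     0      0     -5  -41/2 ]
R4 <- R4 - (-5/4)*R3:  [       0        0        0  -283/16 ]
Multipliers (in order of application): m_{21} = 1/2, m_{31} = 3/8, m_{41} = -1/4, m_{32} = -7/4, m_{42} = 5/2, m_{43} = -5/4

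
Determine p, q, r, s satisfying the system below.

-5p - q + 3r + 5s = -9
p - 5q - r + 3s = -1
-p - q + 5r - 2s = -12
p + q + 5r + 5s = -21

(-1, 0, -3, -1)

Forward elimination on [A|b]:
R2 <- R2 - (-1/5)*R1:  [     0  -26/5   -2/5      4  -14/5 ]
R3 <- R3 - (1/5)*R1:  [     0   -4/5   22/5     -3  -51/5 ]
R4 <- R4 - (-1/5)*R1:  [      0     4/5    28/5       6  -114/5 ]
R3 <- R3 - (2/13)*R2:  [       0        0    58/13   -47/13  -127/13 ]
R4 <- R4 - (-2/13)*R2:  [       0        0    72/13    86/13  -302/13 ]
R4 <- R4 - (36/29)*R3:  [       0        0        0   322/29  -322/29 ]
Row echelon form:
[ -5     -1      3       5  |       -9 ]
[  0  -26/5   -2/5       4  |    -14/5 ]
[  0      0  58/13  -47/13  |  -127/13 ]
[  0      0      0  322/29  |  -322/29 ]
Back-substitution:
s = (-322/29) / (322/29) = -1
r = (-127/13 - (-47/13)*(-1)) / (58/13) = -3
q = (-14/5 - (-2/5)*(-3) - (4)*(-1)) / (-26/5) = 0
p = (-9 - (-1)*(0) - (3)*(-3) - (5)*(-1)) / -5 = -1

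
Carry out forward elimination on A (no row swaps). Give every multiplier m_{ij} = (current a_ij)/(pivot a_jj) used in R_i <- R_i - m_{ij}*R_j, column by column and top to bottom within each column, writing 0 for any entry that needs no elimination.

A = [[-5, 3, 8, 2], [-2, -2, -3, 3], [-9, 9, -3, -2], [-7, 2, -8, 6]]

multipliers: 2/5, 9/5, 7/5, -9/8, 11/16, 239/390

Forward elimination:
R2 <- R2 - (2/5)*R1:  [     0  -16/5  -31/5   11/5 ]
R3 <- R3 - (9/5)*R1:  [     0   18/5  -87/5  -28/5 ]
R4 <- R4 - (7/5)*R1:  [     0  -11/5  -96/5   16/5 ]
R3 <- R3 - (-9/8)*R2:  [      0       0  -195/8   -25/8 ]
R4 <- R4 - (11/16)*R2:  [       0        0  -239/16    27/16 ]
R4 <- R4 - (239/390)*R3:  [      0       0       0  281/78 ]
Multipliers (in order of application): m_{21} = 2/5, m_{31} = 9/5, m_{41} = 7/5, m_{32} = -9/8, m_{42} = 11/16, m_{43} = 239/390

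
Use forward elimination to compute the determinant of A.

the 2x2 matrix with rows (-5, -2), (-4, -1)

Forward elimination:
R2 <- R2 - (4/5)*R1:  [   0  3/5 ]
Upper-triangular form:
[ -5   -2 ]
[  0  3/5 ]
det(A) = (-1)^0 * (-5) * (3/5) = -3  (0 row swaps -> sign +1)

det(A) = -3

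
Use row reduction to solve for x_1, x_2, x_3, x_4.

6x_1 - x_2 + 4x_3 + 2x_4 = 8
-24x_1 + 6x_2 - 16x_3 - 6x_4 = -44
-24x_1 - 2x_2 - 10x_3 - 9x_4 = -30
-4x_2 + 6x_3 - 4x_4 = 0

(4, -4, -4, -2)

Forward elimination on [A|b]:
R2 <- R2 - (-4)*R1:  [   0    2    0    2  -12 ]
R3 <- R3 - (-4)*R1:  [  0  -6   6  -1   2 ]
R3 <- R3 - (-3)*R2:  [   0    0    6    5  -34 ]
R4 <- R4 - (-2)*R2:  [   0    0    6    0  -24 ]
R4 <- R4 - (1)*R3:  [  0   0   0  -5  10 ]
Row echelon form:
[ 6  -1  4   2  |    8 ]
[ 0   2  0   2  |  -12 ]
[ 0   0  6   5  |  -34 ]
[ 0   0  0  -5  |   10 ]
Back-substitution:
x_4 = (10) / -5 = -2
x_3 = (-34 - (5)*(-2)) / 6 = -4
x_2 = (-12 - (2)*(-2)) / 2 = -4
x_1 = (8 - (-1)*(-4) - (4)*(-4) - (2)*(-2)) / 6 = 4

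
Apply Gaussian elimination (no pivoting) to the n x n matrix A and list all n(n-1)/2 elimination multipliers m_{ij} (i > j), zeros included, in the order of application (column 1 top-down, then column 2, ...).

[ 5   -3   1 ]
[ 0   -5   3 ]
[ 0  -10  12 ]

multipliers: 0, 0, 2

Forward elimination:
R2: entry in column 1 is already 0 -> m_{21} = 0 (no row operation needed)
R3: entry in column 1 is already 0 -> m_{31} = 0 (no row operation needed)
R3 <- R3 - (2)*R2:  [ 0  0  6 ]
Multipliers (in order of application): m_{21} = 0, m_{31} = 0, m_{32} = 2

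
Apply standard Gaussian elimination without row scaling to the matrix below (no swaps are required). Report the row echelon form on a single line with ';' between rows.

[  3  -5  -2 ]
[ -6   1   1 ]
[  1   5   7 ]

REF = [3 -5 -2; 0 -9 -3; 0 0 49/9]

Forward elimination:
R2 <- R2 - (-2)*R1:  [  0  -9  -3 ]
R3 <- R3 - (1/3)*R1:  [    0  20/3  23/3 ]
R3 <- R3 - (-20/27)*R2:  [    0     0  49/9 ]
Row echelon form:
[ 3  -5    -2 ]
[ 0  -9    -3 ]
[ 0   0  49/9 ]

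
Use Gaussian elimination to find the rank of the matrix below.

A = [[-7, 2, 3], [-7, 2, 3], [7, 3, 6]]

rank(A) = 2

Row reduction:
R2 <- R2 - (1)*R1:  [ 0  0  0 ]
R3 <- R3 - (-1)*R1:  [ 0  5  9 ]
R2 <-> R3   (pivot in column 2 was zero)
[ -7  2  3 ]
[  0  5  9 ]
[  0  0  0 ]
Row echelon form:
[ -7  2  3 ]
[  0  5  9 ]
[  0  0  0 ]
Nonzero rows / pivot columns: 2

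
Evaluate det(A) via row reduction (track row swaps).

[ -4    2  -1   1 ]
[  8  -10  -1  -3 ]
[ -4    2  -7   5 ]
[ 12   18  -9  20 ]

det(A) = -432

Forward elimination:
R2 <- R2 - (-2)*R1:  [  0  -6  -3  -1 ]
R3 <- R3 - (1)*R1:  [  0   0  -6   4 ]
R4 <- R4 - (-3)*R1:  [   0   24  -12   23 ]
R4 <- R4 - (-4)*R2:  [   0    0  -24   19 ]
R4 <- R4 - (4)*R3:  [ 0  0  0  3 ]
Upper-triangular form:
[ -4   2  -1   1 ]
[  0  -6  -3  -1 ]
[  0   0  -6   4 ]
[  0   0   0   3 ]
det(A) = (-1)^0 * (-4) * (-6) * (-6) * (3) = -432  (0 row swaps -> sign +1)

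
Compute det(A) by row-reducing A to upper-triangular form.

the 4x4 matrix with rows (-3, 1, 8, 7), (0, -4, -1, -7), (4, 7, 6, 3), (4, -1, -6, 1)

Forward elimination:
R3 <- R3 - (-4/3)*R1:  [    0  25/3  50/3  37/3 ]
R4 <- R4 - (-4/3)*R1:  [    0   1/3  14/3  31/3 ]
R3 <- R3 - (-25/12)*R2:  [      0       0  175/12    -9/4 ]
R4 <- R4 - (-1/12)*R2:  [     0      0  55/12   39/4 ]
R4 <- R4 - (11/35)*R3:  [      0       0       0  366/35 ]
Upper-triangular form:
[ -3   1       8       7 ]
[  0  -4      -1      -7 ]
[  0   0  175/12    -9/4 ]
[  0   0       0  366/35 ]
det(A) = (-1)^0 * (-3) * (-4) * (175/12) * (366/35) = 1830  (0 row swaps -> sign +1)

det(A) = 1830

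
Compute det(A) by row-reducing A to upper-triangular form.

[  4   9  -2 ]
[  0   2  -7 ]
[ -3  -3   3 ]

det(A) = 117

Forward elimination:
R3 <- R3 - (-3/4)*R1:  [    0  15/4   3/2 ]
R3 <- R3 - (15/8)*R2:  [     0      0  117/8 ]
Upper-triangular form:
[ 4  9     -2 ]
[ 0  2     -7 ]
[ 0  0  117/8 ]
det(A) = (-1)^0 * (4) * (2) * (117/8) = 117  (0 row swaps -> sign +1)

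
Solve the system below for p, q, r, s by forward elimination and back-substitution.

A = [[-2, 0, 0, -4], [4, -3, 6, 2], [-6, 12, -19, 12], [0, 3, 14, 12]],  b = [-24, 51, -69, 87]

(2, -5, 3, 5)

Forward elimination on [A|b]:
R2 <- R2 - (-2)*R1:  [  0  -3   6  -6   3 ]
R3 <- R3 - (3)*R1:  [   0   12  -19   24    3 ]
R3 <- R3 - (-4)*R2:  [  0   0   5   0  15 ]
R4 <- R4 - (-1)*R2:  [  0   0  20   6  90 ]
R4 <- R4 - (4)*R3:  [  0   0   0   6  30 ]
Row echelon form:
[ -2   0  0  -4  |  -24 ]
[  0  -3  6  -6  |    3 ]
[  0   0  5   0  |   15 ]
[  0   0  0   6  |   30 ]
Back-substitution:
s = (30) / 6 = 5
r = (15) / 5 = 3
q = (3 - (6)*(3) - (-6)*(5)) / -3 = -5
p = (-24 - (-4)*(5)) / -2 = 2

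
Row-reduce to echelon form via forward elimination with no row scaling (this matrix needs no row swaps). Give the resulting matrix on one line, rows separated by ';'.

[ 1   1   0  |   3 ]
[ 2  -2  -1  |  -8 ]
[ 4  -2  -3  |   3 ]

Forward elimination:
R2 <- R2 - (2)*R1:  [   0   -4   -1  -14 ]
R3 <- R3 - (4)*R1:  [  0  -6  -3  -9 ]
R3 <- R3 - (3/2)*R2:  [    0     0  -3/2    12 ]
Row echelon form:
[ 1   1     0  |    3 ]
[ 0  -4    -1  |  -14 ]
[ 0   0  -3/2  |   12 ]

REF = [1 1 0 3; 0 -4 -1 -14; 0 0 -3/2 12]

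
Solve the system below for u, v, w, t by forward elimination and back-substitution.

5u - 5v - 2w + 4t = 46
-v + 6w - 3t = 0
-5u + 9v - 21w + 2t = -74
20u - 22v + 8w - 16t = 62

(3, -3, 2, 5)

Forward elimination on [A|b]:
R3 <- R3 - (-1)*R1:  [   0    4  -23    6  -28 ]
R4 <- R4 - (4)*R1:  [    0    -2    16   -32  -122 ]
R3 <- R3 - (-4)*R2:  [   0    0    1   -6  -28 ]
R4 <- R4 - (2)*R2:  [    0     0     4   -26  -122 ]
R4 <- R4 - (4)*R3:  [   0    0    0   -2  -10 ]
Row echelon form:
[ 5  -5  -2   4  |   46 ]
[ 0  -1   6  -3  |    0 ]
[ 0   0   1  -6  |  -28 ]
[ 0   0   0  -2  |  -10 ]
Back-substitution:
t = (-10) / -2 = 5
w = (-28 - (-6)*(5)) / 1 = 2
v = (0 - (6)*(2) - (-3)*(5)) / -1 = -3
u = (46 - (-5)*(-3) - (-2)*(2) - (4)*(5)) / 5 = 3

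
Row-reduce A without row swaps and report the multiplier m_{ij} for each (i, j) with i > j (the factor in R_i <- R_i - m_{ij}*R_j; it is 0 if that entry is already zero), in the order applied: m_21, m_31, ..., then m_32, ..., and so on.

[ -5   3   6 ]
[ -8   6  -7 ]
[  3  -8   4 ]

Forward elimination:
R2 <- R2 - (8/5)*R1:  [     0    6/5  -83/5 ]
R3 <- R3 - (-3/5)*R1:  [     0  -31/5   38/5 ]
R3 <- R3 - (-31/6)*R2:  [      0       0  -469/6 ]
Multipliers (in order of application): m_{21} = 8/5, m_{31} = -3/5, m_{32} = -31/6

multipliers: 8/5, -3/5, -31/6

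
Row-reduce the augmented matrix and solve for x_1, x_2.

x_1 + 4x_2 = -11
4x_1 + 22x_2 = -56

(-3, -2)

Forward elimination on [A|b]:
R2 <- R2 - (4)*R1:  [   0    6  -12 ]
Row echelon form:
[ 1  4  |  -11 ]
[ 0  6  |  -12 ]
Back-substitution:
x_2 = (-12) / 6 = -2
x_1 = (-11 - (4)*(-2)) / 1 = -3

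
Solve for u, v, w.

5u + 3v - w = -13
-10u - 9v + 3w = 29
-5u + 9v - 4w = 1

Forward elimination on [A|b]:
R2 <- R2 - (-2)*R1:  [  0  -3   1   3 ]
R3 <- R3 - (-1)*R1:  [   0   12   -5  -12 ]
R3 <- R3 - (-4)*R2:  [  0   0  -1   0 ]
Row echelon form:
[ 5   3  -1  |  -13 ]
[ 0  -3   1  |    3 ]
[ 0   0  -1  |    0 ]
Back-substitution:
w = (0) / -1 = 0
v = (3 - (1)*(0)) / -3 = -1
u = (-13 - (3)*(-1) - (-1)*(0)) / 5 = -2

(-2, -1, 0)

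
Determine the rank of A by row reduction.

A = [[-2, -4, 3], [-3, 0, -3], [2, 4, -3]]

Row reduction:
R2 <- R2 - (3/2)*R1:  [     0      6  -15/2 ]
R3 <- R3 - (-1)*R1:  [ 0  0  0 ]
Row echelon form:
[ -2  -4      3 ]
[  0   6  -15/2 ]
[  0   0      0 ]
Nonzero rows / pivot columns: 2

rank(A) = 2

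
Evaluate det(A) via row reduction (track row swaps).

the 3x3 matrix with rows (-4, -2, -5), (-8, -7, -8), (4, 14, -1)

det(A) = 24

Forward elimination:
R2 <- R2 - (2)*R1:  [  0  -3   2 ]
R3 <- R3 - (-1)*R1:  [  0  12  -6 ]
R3 <- R3 - (-4)*R2:  [ 0  0  2 ]
Upper-triangular form:
[ -4  -2  -5 ]
[  0  -3   2 ]
[  0   0   2 ]
det(A) = (-1)^0 * (-4) * (-3) * (2) = 24  (0 row swaps -> sign +1)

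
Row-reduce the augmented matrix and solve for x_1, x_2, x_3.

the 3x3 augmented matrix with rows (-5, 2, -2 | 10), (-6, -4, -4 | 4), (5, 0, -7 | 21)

(0, 2, -3)

Forward elimination on [A|b]:
R2 <- R2 - (6/5)*R1:  [     0  -32/5   -8/5     -8 ]
R3 <- R3 - (-1)*R1:  [  0   2  -9  31 ]
R3 <- R3 - (-5/16)*R2:  [     0      0  -19/2   57/2 ]
Row echelon form:
[ -5      2     -2  |    10 ]
[  0  -32/5   -8/5  |    -8 ]
[  0      0  -19/2  |  57/2 ]
Back-substitution:
x_3 = (57/2) / (-19/2) = -3
x_2 = (-8 - (-8/5)*(-3)) / (-32/5) = 2
x_1 = (10 - (2)*(2) - (-2)*(-3)) / -5 = 0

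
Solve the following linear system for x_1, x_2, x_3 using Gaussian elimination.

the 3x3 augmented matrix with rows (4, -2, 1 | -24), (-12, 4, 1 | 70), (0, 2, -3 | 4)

(-4, 5, 2)

Forward elimination on [A|b]:
R2 <- R2 - (-3)*R1:  [  0  -2   4  -2 ]
R3 <- R3 - (-1)*R2:  [ 0  0  1  2 ]
Row echelon form:
[ 4  -2  1  |  -24 ]
[ 0  -2  4  |   -2 ]
[ 0   0  1  |    2 ]
Back-substitution:
x_3 = (2) / 1 = 2
x_2 = (-2 - (4)*(2)) / -2 = 5
x_1 = (-24 - (-2)*(5) - (1)*(2)) / 4 = -4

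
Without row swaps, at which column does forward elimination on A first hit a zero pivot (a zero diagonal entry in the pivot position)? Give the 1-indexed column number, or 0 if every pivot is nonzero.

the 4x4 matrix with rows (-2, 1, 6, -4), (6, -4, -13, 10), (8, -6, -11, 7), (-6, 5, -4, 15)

first zero-pivot column = 0

Naive forward elimination:
R2 <- R2 - (-3)*R1:  [  0  -1   5  -2 ]
R3 <- R3 - (-4)*R1:  [  0  -2  13  -9 ]
R4 <- R4 - (3)*R1:  [   0    2  -22   27 ]
R3 <- R3 - (2)*R2:  [  0   0   3  -5 ]
R4 <- R4 - (-2)*R2:  [   0    0  -12   23 ]
R4 <- R4 - (-4)*R3:  [ 0  0  0  3 ]
All pivots nonzero; naive elimination completes without hitting a zero pivot.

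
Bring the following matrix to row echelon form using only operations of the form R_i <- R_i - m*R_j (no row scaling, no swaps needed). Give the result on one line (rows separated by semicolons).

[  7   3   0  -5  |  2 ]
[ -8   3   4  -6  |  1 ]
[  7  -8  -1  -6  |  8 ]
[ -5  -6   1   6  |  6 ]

Forward elimination:
R2 <- R2 - (-8/7)*R1:  [     0   45/7      4  -82/7   23/7 ]
R3 <- R3 - (1)*R1:  [   0  -11   -1   -1    6 ]
R4 <- R4 - (-5/7)*R1:  [     0  -27/7      1   17/7   52/7 ]
R3 <- R3 - (-77/45)*R2:  [       0        0   263/45  -947/45   523/45 ]
R4 <- R4 - (-3/5)*R2:  [     0      0   17/5  -23/5   47/5 ]
R4 <- R4 - (153/263)*R3:  [        0         0         0  2010/263   694/263 ]
Row echelon form:
[ 7     3       0        -5  |        2 ]
[ 0  45/7       4     -82/7  |     23/7 ]
[ 0     0  263/45   -947/45  |   523/45 ]
[ 0     0       0  2010/263  |  694/263 ]

REF = [7 3 0 -5 2; 0 45/7 4 -82/7 23/7; 0 0 263/45 -947/45 523/45; 0 0 0 2010/263 694/263]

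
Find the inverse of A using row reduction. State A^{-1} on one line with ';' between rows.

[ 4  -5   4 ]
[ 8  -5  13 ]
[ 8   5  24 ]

Gauss-Jordan on [A | I]:
R1 <- (1/4)*R1:  [    1  -5/4     1  |   1/4     0     0 ]
R2 <- R2 - (8)*R1:  [  0   5   5  |  -2   1   0 ]
R3 <- R3 - (8)*R1:  [  0  15  16  |  -2   0   1 ]
R2 <- (1/5)*R2:  [    0     1     1  |  -2/5   1/5     0 ]
R1 <- R1 - (-5/4)*R2:  [    1     0   9/4  |  -1/4   1/4     0 ]
R3 <- R3 - (15)*R2:  [  0   0   1  |   4  -3   1 ]
R1 <- R1 - (9/4)*R3:  [     1      0      0  |  -37/4      7   -9/4 ]
R2 <- R2 - (1)*R3:  [     0      1      0  |  -22/5   16/5     -1 ]
Right block of [I | A^{-1}] is the inverse:
[ -37/4     7  -9/4 ]
[ -22/5  16/5    -1 ]
[     4    -3     1 ]

inverse = [-37/4 7 -9/4; -22/5 16/5 -1; 4 -3 1]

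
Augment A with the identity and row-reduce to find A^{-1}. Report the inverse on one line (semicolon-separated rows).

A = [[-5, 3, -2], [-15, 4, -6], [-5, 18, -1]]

Gauss-Jordan on [A | I]:
R1 <- (1/-5)*R1:  [    1  -3/5   2/5  |  -1/5     0     0 ]
R2 <- R2 - (-15)*R1:  [  0  -5   0  |  -3   1   0 ]
R3 <- R3 - (-5)*R1:  [  0  15   1  |  -1   0   1 ]
R2 <- (1/-5)*R2:  [    0     1     0  |   3/5  -1/5     0 ]
R1 <- R1 - (-3/5)*R2:  [     1      0    2/5  |   4/25  -3/25      0 ]
R3 <- R3 - (15)*R2:  [   0    0    1  |  -10    3    1 ]
R1 <- R1 - (2/5)*R3:  [      1       0       0  |  104/25  -33/25    -2/5 ]
Right block of [I | A^{-1}] is the inverse:
[ 104/25  -33/25  -2/5 ]
[    3/5    -1/5     0 ]
[    -10       3     1 ]

inverse = [104/25 -33/25 -2/5; 3/5 -1/5 0; -10 3 1]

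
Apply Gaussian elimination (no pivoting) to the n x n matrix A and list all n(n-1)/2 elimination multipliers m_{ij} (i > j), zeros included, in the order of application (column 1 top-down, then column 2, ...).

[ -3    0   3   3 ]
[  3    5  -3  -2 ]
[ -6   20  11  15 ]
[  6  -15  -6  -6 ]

Forward elimination:
R2 <- R2 - (-1)*R1:  [ 0  5  0  1 ]
R3 <- R3 - (2)*R1:  [  0  20   5   9 ]
R4 <- R4 - (-2)*R1:  [   0  -15    0    0 ]
R3 <- R3 - (4)*R2:  [ 0  0  5  5 ]
R4 <- R4 - (-3)*R2:  [ 0  0  0  3 ]
R4: entry in column 3 is already 0 -> m_{43} = 0 (no row operation needed)
Multipliers (in order of application): m_{21} = -1, m_{31} = 2, m_{41} = -2, m_{32} = 4, m_{42} = -3, m_{43} = 0

multipliers: -1, 2, -2, 4, -3, 0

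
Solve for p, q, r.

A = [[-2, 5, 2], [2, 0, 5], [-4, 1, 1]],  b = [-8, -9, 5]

(-2, -2, -1)

Forward elimination on [A|b]:
R2 <- R2 - (-1)*R1:  [   0    5    7  -17 ]
R3 <- R3 - (2)*R1:  [  0  -9  -3  21 ]
R3 <- R3 - (-9/5)*R2:  [     0      0   48/5  -48/5 ]
Row echelon form:
[ -2  5     2  |     -8 ]
[  0  5     7  |    -17 ]
[  0  0  48/5  |  -48/5 ]
Back-substitution:
r = (-48/5) / (48/5) = -1
q = (-17 - (7)*(-1)) / 5 = -2
p = (-8 - (5)*(-2) - (2)*(-1)) / -2 = -2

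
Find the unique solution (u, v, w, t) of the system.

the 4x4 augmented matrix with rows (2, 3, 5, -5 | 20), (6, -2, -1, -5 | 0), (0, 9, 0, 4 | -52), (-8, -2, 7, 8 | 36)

(-4, -4, 4, -4)

Forward elimination on [A|b]:
R2 <- R2 - (3)*R1:  [   0  -11  -16   10  -60 ]
R4 <- R4 - (-4)*R1:  [   0   10   27  -12  116 ]
R3 <- R3 - (-9/11)*R2:  [        0         0   -144/11    134/11  -1112/11 ]
R4 <- R4 - (-10/11)*R2:  [      0       0  137/11  -32/11  676/11 ]
R4 <- R4 - (-137/144)*R3:  [       0        0        0   625/72  -625/18 ]
Row echelon form:
[ 2    3        5      -5  |        20 ]
[ 0  -11      -16      10  |       -60 ]
[ 0    0  -144/11  134/11  |  -1112/11 ]
[ 0    0        0  625/72  |   -625/18 ]
Back-substitution:
t = (-625/18) / (625/72) = -4
w = (-1112/11 - (134/11)*(-4)) / (-144/11) = 4
v = (-60 - (-16)*(4) - (10)*(-4)) / -11 = -4
u = (20 - (3)*(-4) - (5)*(4) - (-5)*(-4)) / 2 = -4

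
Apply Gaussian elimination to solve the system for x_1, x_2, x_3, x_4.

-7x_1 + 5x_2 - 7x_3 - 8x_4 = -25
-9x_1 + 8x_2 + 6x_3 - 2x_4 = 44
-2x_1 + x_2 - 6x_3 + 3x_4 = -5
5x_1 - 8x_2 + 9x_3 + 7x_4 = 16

Forward elimination on [A|b]:
R2 <- R2 - (9/7)*R1:  [     0   11/7     15   58/7  533/7 ]
R3 <- R3 - (2/7)*R1:  [    0  -3/7    -4  37/7  15/7 ]
R4 <- R4 - (-5/7)*R1:  [     0  -31/7      4    9/7  -13/7 ]
R3 <- R3 - (-3/11)*R2:  [      0       0    1/11   83/11  252/11 ]
R4 <- R4 - (-31/11)*R2:  [       0        0   509/11   271/11  2340/11 ]
R4 <- R4 - (509)*R3:  [      0       0       0   -3816  -11448 ]
Row echelon form:
[ -7     5    -7     -8  |     -25 ]
[  0  11/7    15   58/7  |   533/7 ]
[  0     0  1/11  83/11  |  252/11 ]
[  0     0     0  -3816  |  -11448 ]
Back-substitution:
x_4 = (-11448) / -3816 = 3
x_3 = (252/11 - (83/11)*(3)) / (1/11) = 3
x_2 = (533/7 - (15)*(3) - (58/7)*(3)) / (11/7) = 4
x_1 = (-25 - (5)*(4) - (-7)*(3) - (-8)*(3)) / -7 = 0

(0, 4, 3, 3)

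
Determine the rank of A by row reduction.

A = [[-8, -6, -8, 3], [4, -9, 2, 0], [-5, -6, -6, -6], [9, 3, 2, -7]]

rank(A) = 4

Row reduction:
R2 <- R2 - (-1/2)*R1:  [   0  -12   -2  3/2 ]
R3 <- R3 - (5/8)*R1:  [     0   -9/4     -1  -63/8 ]
R4 <- R4 - (-9/8)*R1:  [     0  -15/4     -7  -29/8 ]
R3 <- R3 - (3/16)*R2:  [       0        0     -5/8  -261/32 ]
R4 <- R4 - (5/16)*R2:  [       0        0    -51/8  -131/32 ]
R4 <- R4 - (51/5)*R3:  [      0       0       0  791/10 ]
Row echelon form:
[ -8   -6    -8        3 ]
[  0  -12    -2      3/2 ]
[  0    0  -5/8  -261/32 ]
[  0    0     0   791/10 ]
Nonzero rows / pivot columns: 4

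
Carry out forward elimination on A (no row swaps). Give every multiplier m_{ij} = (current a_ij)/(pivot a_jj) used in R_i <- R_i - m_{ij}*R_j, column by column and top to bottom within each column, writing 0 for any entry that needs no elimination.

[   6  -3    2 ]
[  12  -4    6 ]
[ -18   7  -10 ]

multipliers: 2, -3, -1

Forward elimination:
R2 <- R2 - (2)*R1:  [ 0  2  2 ]
R3 <- R3 - (-3)*R1:  [  0  -2  -4 ]
R3 <- R3 - (-1)*R2:  [  0   0  -2 ]
Multipliers (in order of application): m_{21} = 2, m_{31} = -3, m_{32} = -1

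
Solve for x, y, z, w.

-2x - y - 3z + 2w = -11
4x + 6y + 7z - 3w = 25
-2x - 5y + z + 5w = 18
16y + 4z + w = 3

(3, -1, 4, 3)

Forward elimination on [A|b]:
R2 <- R2 - (-2)*R1:  [ 0  4  1  1  3 ]
R3 <- R3 - (1)*R1:  [  0  -4   4   3  29 ]
R3 <- R3 - (-1)*R2:  [  0   0   5   4  32 ]
R4 <- R4 - (4)*R2:  [  0   0   0  -3  -9 ]
Row echelon form:
[ -2  -1  -3   2  |  -11 ]
[  0   4   1   1  |    3 ]
[  0   0   5   4  |   32 ]
[  0   0   0  -3  |   -9 ]
Back-substitution:
w = (-9) / -3 = 3
z = (32 - (4)*(3)) / 5 = 4
y = (3 - (1)*(4) - (1)*(3)) / 4 = -1
x = (-11 - (-1)*(-1) - (-3)*(4) - (2)*(3)) / -2 = 3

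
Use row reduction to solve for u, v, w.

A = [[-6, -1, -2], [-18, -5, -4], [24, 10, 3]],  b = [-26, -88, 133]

(4, 4, -1)

Forward elimination on [A|b]:
R2 <- R2 - (3)*R1:  [   0   -2    2  -10 ]
R3 <- R3 - (-4)*R1:  [  0   6  -5  29 ]
R3 <- R3 - (-3)*R2:  [  0   0   1  -1 ]
Row echelon form:
[ -6  -1  -2  |  -26 ]
[  0  -2   2  |  -10 ]
[  0   0   1  |   -1 ]
Back-substitution:
w = (-1) / 1 = -1
v = (-10 - (2)*(-1)) / -2 = 4
u = (-26 - (-1)*(4) - (-2)*(-1)) / -6 = 4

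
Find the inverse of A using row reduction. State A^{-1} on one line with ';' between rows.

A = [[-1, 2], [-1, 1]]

inverse = [1 -2; 1 -1]

Gauss-Jordan on [A | I]:
R1 <- (1/-1)*R1:  [  1  -2  |  -1   0 ]
R2 <- R2 - (-1)*R1:  [  0  -1  |  -1   1 ]
R2 <- (1/-1)*R2:  [  0   1  |   1  -1 ]
R1 <- R1 - (-2)*R2:  [  1   0  |   1  -2 ]
Right block of [I | A^{-1}] is the inverse:
[ 1  -2 ]
[ 1  -1 ]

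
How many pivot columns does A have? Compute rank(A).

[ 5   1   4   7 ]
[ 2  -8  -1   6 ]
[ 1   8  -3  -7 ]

Row reduction:
R2 <- R2 - (2/5)*R1:  [     0  -42/5  -13/5   16/5 ]
R3 <- R3 - (1/5)*R1:  [     0   39/5  -19/5  -42/5 ]
R3 <- R3 - (-13/14)*R2:  [      0       0  -87/14   -38/7 ]
Row echelon form:
[ 5      1       4      7 ]
[ 0  -42/5   -13/5   16/5 ]
[ 0      0  -87/14  -38/7 ]
Nonzero rows / pivot columns: 3

rank(A) = 3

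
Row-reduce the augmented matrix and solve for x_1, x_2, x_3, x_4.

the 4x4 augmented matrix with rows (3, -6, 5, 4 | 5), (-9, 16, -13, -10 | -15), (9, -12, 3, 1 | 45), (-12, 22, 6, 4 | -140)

(0, -5, -5, 0)

Forward elimination on [A|b]:
R2 <- R2 - (-3)*R1:  [  0  -2   2   2   0 ]
R3 <- R3 - (3)*R1:  [   0    6  -12  -11   30 ]
R4 <- R4 - (-4)*R1:  [    0    -2    26    20  -120 ]
R3 <- R3 - (-3)*R2:  [  0   0  -6  -5  30 ]
R4 <- R4 - (1)*R2:  [    0     0    24    18  -120 ]
R4 <- R4 - (-4)*R3:  [  0   0   0  -2   0 ]
Row echelon form:
[ 3  -6   5   4  |   5 ]
[ 0  -2   2   2  |   0 ]
[ 0   0  -6  -5  |  30 ]
[ 0   0   0  -2  |   0 ]
Back-substitution:
x_4 = (0) / -2 = 0
x_3 = (30 - (-5)*(0)) / -6 = -5
x_2 = (0 - (2)*(-5) - (2)*(0)) / -2 = -5
x_1 = (5 - (-6)*(-5) - (5)*(-5) - (4)*(0)) / 3 = 0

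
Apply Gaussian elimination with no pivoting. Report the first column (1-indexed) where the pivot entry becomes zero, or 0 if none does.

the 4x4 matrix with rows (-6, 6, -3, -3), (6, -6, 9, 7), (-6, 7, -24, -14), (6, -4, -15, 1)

first zero-pivot column = 2

Naive forward elimination:
R2 <- R2 - (-1)*R1:  [ 0  0  6  4 ]
R3 <- R3 - (1)*R1:  [   0    1  -21  -11 ]
R4 <- R4 - (-1)*R1:  [   0    2  -18   -2 ]
Matrix at this point:
[ -6  6   -3   -3 ]
[  0  0    6    4 ]
[  0  1  -21  -11 ]
[  0  2  -18   -2 ]
Pivot entry (2,2) is zero but row 3 has 1 in column 2 -> naive elimination stops; a row interchange (e.g. R2 <-> R3) would be required here.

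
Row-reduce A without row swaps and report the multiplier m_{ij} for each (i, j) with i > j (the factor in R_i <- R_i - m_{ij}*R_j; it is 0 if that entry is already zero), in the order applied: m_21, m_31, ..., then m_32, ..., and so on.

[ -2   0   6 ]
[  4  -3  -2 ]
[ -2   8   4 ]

Forward elimination:
R2 <- R2 - (-2)*R1:  [  0  -3  10 ]
R3 <- R3 - (1)*R1:  [  0   8  -2 ]
R3 <- R3 - (-8/3)*R2:  [    0     0  74/3 ]
Multipliers (in order of application): m_{21} = -2, m_{31} = 1, m_{32} = -8/3

multipliers: -2, 1, -8/3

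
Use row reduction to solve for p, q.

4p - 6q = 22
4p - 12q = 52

(-2, -5)

Forward elimination on [A|b]:
R2 <- R2 - (1)*R1:  [  0  -6  30 ]
Row echelon form:
[ 4  -6  |  22 ]
[ 0  -6  |  30 ]
Back-substitution:
q = (30) / -6 = -5
p = (22 - (-6)*(-5)) / 4 = -2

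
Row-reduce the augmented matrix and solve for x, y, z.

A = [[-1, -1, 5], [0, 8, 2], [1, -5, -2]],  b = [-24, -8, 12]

Forward elimination on [A|b]:
R3 <- R3 - (-1)*R1:  [   0   -6    3  -12 ]
R3 <- R3 - (-3/4)*R2:  [   0    0  9/2  -18 ]
Row echelon form:
[ -1  -1    5  |  -24 ]
[  0   8    2  |   -8 ]
[  0   0  9/2  |  -18 ]
Back-substitution:
z = (-18) / (9/2) = -4
y = (-8 - (2)*(-4)) / 8 = 0
x = (-24 - (-1)*(0) - (5)*(-4)) / -1 = 4

(4, 0, -4)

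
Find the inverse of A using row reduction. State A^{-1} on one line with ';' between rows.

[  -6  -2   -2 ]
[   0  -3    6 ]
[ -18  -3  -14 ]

inverse = [-5/3 11/18 1/2; 3 -4/3 -1; 3/2 -1/2 -1/2]

Gauss-Jordan on [A | I]:
R1 <- (1/-6)*R1:  [    1   1/3   1/3  |  -1/6     0     0 ]
R3 <- R3 - (-18)*R1:  [  0   3  -8  |  -3   0   1 ]
R2 <- (1/-3)*R2:  [    0     1    -2  |     0  -1/3     0 ]
R1 <- R1 - (1/3)*R2:  [    1     0     1  |  -1/6   1/9     0 ]
R3 <- R3 - (3)*R2:  [  0   0  -2  |  -3   1   1 ]
R3 <- (1/-2)*R3:  [    0     0     1  |   3/2  -1/2  -1/2 ]
R1 <- R1 - (1)*R3:  [     1      0      0  |   -5/3  11/18    1/2 ]
R2 <- R2 - (-2)*R3:  [    0     1     0  |     3  -4/3    -1 ]
Right block of [I | A^{-1}] is the inverse:
[ -5/3  11/18   1/2 ]
[    3   -4/3    -1 ]
[  3/2   -1/2  -1/2 ]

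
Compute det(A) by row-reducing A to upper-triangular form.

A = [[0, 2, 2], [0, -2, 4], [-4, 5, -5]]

Forward elimination:
R1 <-> R3   (pivot in column 1 was zero)
[ -4   5  -5 ]
[  0  -2   4 ]
[  0   2   2 ]
R3 <- R3 - (-1)*R2:  [ 0  0  6 ]
Upper-triangular form:
[ -4   5  -5 ]
[  0  -2   4 ]
[  0   0   6 ]
det(A) = (-1)^1 * (-4) * (-2) * (6) = -48  (1 row swap -> sign -1)

det(A) = -48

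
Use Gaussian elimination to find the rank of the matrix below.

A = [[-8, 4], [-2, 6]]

rank(A) = 2

Row reduction:
R2 <- R2 - (1/4)*R1:  [ 0  5 ]
Row echelon form:
[ -8  4 ]
[  0  5 ]
Nonzero rows / pivot columns: 2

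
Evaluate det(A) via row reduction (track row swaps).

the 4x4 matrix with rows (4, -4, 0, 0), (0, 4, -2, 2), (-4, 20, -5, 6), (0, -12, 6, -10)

det(A) = -192

Forward elimination:
R3 <- R3 - (-1)*R1:  [  0  16  -5   6 ]
R3 <- R3 - (4)*R2:  [  0   0   3  -2 ]
R4 <- R4 - (-3)*R2:  [  0   0   0  -4 ]
Upper-triangular form:
[ 4  -4   0   0 ]
[ 0   4  -2   2 ]
[ 0   0   3  -2 ]
[ 0   0   0  -4 ]
det(A) = (-1)^0 * (4) * (4) * (3) * (-4) = -192  (0 row swaps -> sign +1)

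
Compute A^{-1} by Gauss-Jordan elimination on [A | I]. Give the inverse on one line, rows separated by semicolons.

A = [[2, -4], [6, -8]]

Gauss-Jordan on [A | I]:
R1 <- (1/2)*R1:  [   1   -2  |  1/2    0 ]
R2 <- R2 - (6)*R1:  [  0   4  |  -3   1 ]
R2 <- (1/4)*R2:  [    0     1  |  -3/4   1/4 ]
R1 <- R1 - (-2)*R2:  [   1    0  |   -1  1/2 ]
Right block of [I | A^{-1}] is the inverse:
[   -1  1/2 ]
[ -3/4  1/4 ]

inverse = [-1 1/2; -3/4 1/4]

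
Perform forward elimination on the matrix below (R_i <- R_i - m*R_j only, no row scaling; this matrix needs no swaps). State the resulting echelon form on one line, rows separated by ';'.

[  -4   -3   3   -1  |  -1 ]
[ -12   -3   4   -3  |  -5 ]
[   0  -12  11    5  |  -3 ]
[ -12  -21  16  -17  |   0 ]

Forward elimination:
R2 <- R2 - (3)*R1:  [  0   6  -5   0  -2 ]
R4 <- R4 - (3)*R1:  [   0  -12    7  -14    3 ]
R3 <- R3 - (-2)*R2:  [  0   0   1   5  -7 ]
R4 <- R4 - (-2)*R2:  [   0    0   -3  -14   -1 ]
R4 <- R4 - (-3)*R3:  [   0    0    0    1  -22 ]
Row echelon form:
[ -4  -3   3  -1  |   -1 ]
[  0   6  -5   0  |   -2 ]
[  0   0   1   5  |   -7 ]
[  0   0   0   1  |  -22 ]

REF = [-4 -3 3 -1 -1; 0 6 -5 0 -2; 0 0 1 5 -7; 0 0 0 1 -22]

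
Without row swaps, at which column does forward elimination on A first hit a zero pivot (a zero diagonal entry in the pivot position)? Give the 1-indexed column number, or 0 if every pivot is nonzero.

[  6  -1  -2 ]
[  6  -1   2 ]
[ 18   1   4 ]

first zero-pivot column = 2

Naive forward elimination:
R2 <- R2 - (1)*R1:  [ 0  0  4 ]
R3 <- R3 - (3)*R1:  [  0   4  10 ]
Matrix at this point:
[ 6  -1  -2 ]
[ 0   0   4 ]
[ 0   4  10 ]
Pivot entry (2,2) is zero but row 3 has 4 in column 2 -> naive elimination stops; a row interchange (e.g. R2 <-> R3) would be required here.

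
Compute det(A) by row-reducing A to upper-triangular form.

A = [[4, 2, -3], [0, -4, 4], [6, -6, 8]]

det(A) = -56

Forward elimination:
R3 <- R3 - (3/2)*R1:  [    0    -9  25/2 ]
R3 <- R3 - (9/4)*R2:  [   0    0  7/2 ]
Upper-triangular form:
[ 4   2   -3 ]
[ 0  -4    4 ]
[ 0   0  7/2 ]
det(A) = (-1)^0 * (4) * (-4) * (7/2) = -56  (0 row swaps -> sign +1)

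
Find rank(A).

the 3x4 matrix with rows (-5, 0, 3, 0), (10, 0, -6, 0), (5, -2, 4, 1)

rank(A) = 2

Row reduction:
R2 <- R2 - (-2)*R1:  [ 0  0  0  0 ]
R3 <- R3 - (-1)*R1:  [  0  -2   7   1 ]
R2 <-> R3   (pivot in column 2 was zero)
[ -5   0  3  0 ]
[  0  -2  7  1 ]
[  0   0  0  0 ]
Row echelon form:
[ -5   0  3  0 ]
[  0  -2  7  1 ]
[  0   0  0  0 ]
Nonzero rows / pivot columns: 2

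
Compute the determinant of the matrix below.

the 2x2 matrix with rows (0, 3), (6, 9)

Forward elimination:
R1 <-> R2   (pivot in column 1 was zero)
[ 6  9 ]
[ 0  3 ]
Upper-triangular form:
[ 6  9 ]
[ 0  3 ]
det(A) = (-1)^1 * (6) * (3) = -18  (1 row swap -> sign -1)

det(A) = -18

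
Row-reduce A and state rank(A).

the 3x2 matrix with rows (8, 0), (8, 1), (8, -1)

rank(A) = 2

Row reduction:
R2 <- R2 - (1)*R1:  [ 0  1 ]
R3 <- R3 - (1)*R1:  [  0  -1 ]
R3 <- R3 - (-1)*R2:  [ 0  0 ]
Row echelon form:
[ 8  0 ]
[ 0  1 ]
[ 0  0 ]
Nonzero rows / pivot columns: 2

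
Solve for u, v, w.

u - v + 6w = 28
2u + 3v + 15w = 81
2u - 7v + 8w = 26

Forward elimination on [A|b]:
R2 <- R2 - (2)*R1:  [  0   5   3  25 ]
R3 <- R3 - (2)*R1:  [   0   -5   -4  -30 ]
R3 <- R3 - (-1)*R2:  [  0   0  -1  -5 ]
Row echelon form:
[ 1  -1   6  |  28 ]
[ 0   5   3  |  25 ]
[ 0   0  -1  |  -5 ]
Back-substitution:
w = (-5) / -1 = 5
v = (25 - (3)*(5)) / 5 = 2
u = (28 - (-1)*(2) - (6)*(5)) / 1 = 0

(0, 2, 5)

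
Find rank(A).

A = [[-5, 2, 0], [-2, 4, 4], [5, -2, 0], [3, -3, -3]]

Row reduction:
R2 <- R2 - (2/5)*R1:  [    0  16/5     4 ]
R3 <- R3 - (-1)*R1:  [ 0  0  0 ]
R4 <- R4 - (-3/5)*R1:  [    0  -9/5    -3 ]
R4 <- R4 - (-9/16)*R2:  [    0     0  -3/4 ]
R3 <-> R4   (pivot in column 3 was zero)
[ -5     2     0 ]
[  0  16/5     4 ]
[  0     0  -3/4 ]
[  0     0     0 ]
Row echelon form:
[ -5     2     0 ]
[  0  16/5     4 ]
[  0     0  -3/4 ]
[  0     0     0 ]
Nonzero rows / pivot columns: 3

rank(A) = 3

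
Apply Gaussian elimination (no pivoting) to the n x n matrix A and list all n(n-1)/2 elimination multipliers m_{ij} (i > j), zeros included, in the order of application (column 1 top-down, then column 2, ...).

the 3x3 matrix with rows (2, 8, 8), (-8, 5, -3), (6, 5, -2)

multipliers: -4, 3, -19/37

Forward elimination:
R2 <- R2 - (-4)*R1:  [  0  37  29 ]
R3 <- R3 - (3)*R1:  [   0  -19  -26 ]
R3 <- R3 - (-19/37)*R2:  [       0        0  -411/37 ]
Multipliers (in order of application): m_{21} = -4, m_{31} = 3, m_{32} = -19/37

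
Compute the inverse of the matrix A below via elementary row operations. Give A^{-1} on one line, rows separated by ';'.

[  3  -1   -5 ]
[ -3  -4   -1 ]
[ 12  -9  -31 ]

Gauss-Jordan on [A | I]:
R1 <- (1/3)*R1:  [    1  -1/3  -5/3  |   1/3     0     0 ]
R2 <- R2 - (-3)*R1:  [  0  -5  -6  |   1   1   0 ]
R3 <- R3 - (12)*R1:  [   0   -5  -11  |   -4    0    1 ]
R2 <- (1/-5)*R2:  [    0     1   6/5  |  -1/5  -1/5     0 ]
R1 <- R1 - (-1/3)*R2:  [      1       0  -19/15  |    4/15   -1/15       0 ]
R3 <- R3 - (-5)*R2:  [  0   0  -5  |  -5  -1   1 ]
R3 <- (1/-5)*R3:  [    0     0     1  |     1   1/5  -1/5 ]
R1 <- R1 - (-19/15)*R3:  [      1       0       0  |   23/15   14/75  -19/75 ]
R2 <- R2 - (6/5)*R3:  [      0       1       0  |    -7/5  -11/25    6/25 ]
Right block of [I | A^{-1}] is the inverse:
[ 23/15   14/75  -19/75 ]
[  -7/5  -11/25    6/25 ]
[     1     1/5    -1/5 ]

inverse = [23/15 14/75 -19/75; -7/5 -11/25 6/25; 1 1/5 -1/5]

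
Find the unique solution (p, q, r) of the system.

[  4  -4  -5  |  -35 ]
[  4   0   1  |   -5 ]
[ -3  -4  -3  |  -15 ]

Forward elimination on [A|b]:
R2 <- R2 - (1)*R1:  [  0   4   6  30 ]
R3 <- R3 - (-3/4)*R1:  [      0      -7   -27/4  -165/4 ]
R3 <- R3 - (-7/4)*R2:  [    0     0  15/4  45/4 ]
Row echelon form:
[ 4  -4    -5  |   -35 ]
[ 0   4     6  |    30 ]
[ 0   0  15/4  |  45/4 ]
Back-substitution:
r = (45/4) / (15/4) = 3
q = (30 - (6)*(3)) / 4 = 3
p = (-35 - (-4)*(3) - (-5)*(3)) / 4 = -2

(-2, 3, 3)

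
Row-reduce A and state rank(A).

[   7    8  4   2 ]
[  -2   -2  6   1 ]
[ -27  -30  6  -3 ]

rank(A) = 2

Row reduction:
R2 <- R2 - (-2/7)*R1:  [    0   2/7  50/7  11/7 ]
R3 <- R3 - (-27/7)*R1:  [     0    6/7  150/7   33/7 ]
R3 <- R3 - (3)*R2:  [ 0  0  0  0 ]
Row echelon form:
[ 7    8     4     2 ]
[ 0  2/7  50/7  11/7 ]
[ 0    0     0     0 ]
Nonzero rows / pivot columns: 2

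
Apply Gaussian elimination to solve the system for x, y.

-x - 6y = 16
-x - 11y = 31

Forward elimination on [A|b]:
R2 <- R2 - (1)*R1:  [  0  -5  15 ]
Row echelon form:
[ -1  -6  |  16 ]
[  0  -5  |  15 ]
Back-substitution:
y = (15) / -5 = -3
x = (16 - (-6)*(-3)) / -1 = 2

(2, -3)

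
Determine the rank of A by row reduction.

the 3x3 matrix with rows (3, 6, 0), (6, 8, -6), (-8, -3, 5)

Row reduction:
R2 <- R2 - (2)*R1:  [  0  -4  -6 ]
R3 <- R3 - (-8/3)*R1:  [  0  13   5 ]
R3 <- R3 - (-13/4)*R2:  [     0      0  -29/2 ]
Row echelon form:
[ 3   6      0 ]
[ 0  -4     -6 ]
[ 0   0  -29/2 ]
Nonzero rows / pivot columns: 3

rank(A) = 3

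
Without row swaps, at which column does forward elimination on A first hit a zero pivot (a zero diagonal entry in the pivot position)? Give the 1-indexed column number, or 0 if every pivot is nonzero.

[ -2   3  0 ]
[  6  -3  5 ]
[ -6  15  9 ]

first zero-pivot column = 0

Naive forward elimination:
R2 <- R2 - (-3)*R1:  [ 0  6  5 ]
R3 <- R3 - (3)*R1:  [ 0  6  9 ]
R3 <- R3 - (1)*R2:  [ 0  0  4 ]
All pivots nonzero; naive elimination completes without hitting a zero pivot.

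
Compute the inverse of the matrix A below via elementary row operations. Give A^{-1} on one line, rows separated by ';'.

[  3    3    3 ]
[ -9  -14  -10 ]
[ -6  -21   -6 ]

inverse = [14/5 1 -4/15; -2/15 0 -1/15; -7/3 -1 1/3]

Gauss-Jordan on [A | I]:
R1 <- (1/3)*R1:  [   1    1    1  |  1/3    0    0 ]
R2 <- R2 - (-9)*R1:  [  0  -5  -1  |   3   1   0 ]
R3 <- R3 - (-6)*R1:  [   0  -15    0  |    2    0    1 ]
R2 <- (1/-5)*R2:  [    0     1   1/5  |  -3/5  -1/5     0 ]
R1 <- R1 - (1)*R2:  [     1      0    4/5  |  14/15    1/5      0 ]
R3 <- R3 - (-15)*R2:  [  0   0   3  |  -7  -3   1 ]
R3 <- (1/3)*R3:  [    0     0     1  |  -7/3    -1   1/3 ]
R1 <- R1 - (4/5)*R3:  [     1      0      0  |   14/5      1  -4/15 ]
R2 <- R2 - (1/5)*R3:  [     0      1      0  |  -2/15      0  -1/15 ]
Right block of [I | A^{-1}] is the inverse:
[  14/5   1  -4/15 ]
[ -2/15   0  -1/15 ]
[  -7/3  -1    1/3 ]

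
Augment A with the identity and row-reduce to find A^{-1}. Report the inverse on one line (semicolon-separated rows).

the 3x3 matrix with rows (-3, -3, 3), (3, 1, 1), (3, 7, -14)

Gauss-Jordan on [A | I]:
R1 <- (1/-3)*R1:  [    1     1    -1  |  -1/3     0     0 ]
R2 <- R2 - (3)*R1:  [  0  -2   4  |   1   1   0 ]
R3 <- R3 - (3)*R1:  [   0    4  -11  |    1    0    1 ]
R2 <- (1/-2)*R2:  [    0     1    -2  |  -1/2  -1/2     0 ]
R1 <- R1 - (1)*R2:  [   1    0    1  |  1/6  1/2    0 ]
R3 <- R3 - (4)*R2:  [  0   0  -3  |   3   2   1 ]
R3 <- (1/-3)*R3:  [    0     0     1  |    -1  -2/3  -1/3 ]
R1 <- R1 - (1)*R3:  [   1    0    0  |  7/6  7/6  1/3 ]
R2 <- R2 - (-2)*R3:  [     0      1      0  |   -5/2  -11/6   -2/3 ]
Right block of [I | A^{-1}] is the inverse:
[  7/6    7/6   1/3 ]
[ -5/2  -11/6  -2/3 ]
[   -1   -2/3  -1/3 ]

inverse = [7/6 7/6 1/3; -5/2 -11/6 -2/3; -1 -2/3 -1/3]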